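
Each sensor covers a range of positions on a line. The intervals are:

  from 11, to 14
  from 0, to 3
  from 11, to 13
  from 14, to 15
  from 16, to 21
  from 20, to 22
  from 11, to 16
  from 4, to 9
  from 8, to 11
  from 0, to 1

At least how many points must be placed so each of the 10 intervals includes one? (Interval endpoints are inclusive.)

Sorted: [0,1] [0,3] [4,9] [8,11] [11,13] [11,14] [14,15] [11,16] [16,21] [20,22]
{[0,1],[0,3]} hit by 1; {[4,9],[8,11]} hit by 9; {[11,13],[11,14]} hit by 13; {[14,15],[11,16]} hit by 15; {[16,21],[20,22]} hit by 21.
Points: 1, 9, 13, 15, 21 (5 total).

5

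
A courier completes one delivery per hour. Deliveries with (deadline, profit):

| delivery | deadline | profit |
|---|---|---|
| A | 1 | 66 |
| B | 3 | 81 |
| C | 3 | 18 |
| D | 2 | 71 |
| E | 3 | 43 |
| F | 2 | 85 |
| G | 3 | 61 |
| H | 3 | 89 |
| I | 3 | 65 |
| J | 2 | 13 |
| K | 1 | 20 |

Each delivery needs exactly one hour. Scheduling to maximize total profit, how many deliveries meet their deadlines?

Sort by profit descending; place each in the latest free slot ≤ its deadline.
Profit order: H=89 F=85 B=81 D=71 A=66 I=65 G=61 E=43 K=20 C=18 J=13
Assign: H→slot 3, F→slot 2, B→slot 1, D skipped, A skipped, I skipped, G skipped, E skipped, K skipped, C skipped, J skipped.
Slots: [1:B] [2:F] [3:H]
3 of 11 scheduled.

3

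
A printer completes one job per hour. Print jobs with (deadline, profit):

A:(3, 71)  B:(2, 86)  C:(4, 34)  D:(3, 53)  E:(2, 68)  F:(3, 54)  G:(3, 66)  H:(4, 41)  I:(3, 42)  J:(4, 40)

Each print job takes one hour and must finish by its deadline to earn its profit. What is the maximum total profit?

266

Sort by profit descending; place each in the latest free slot ≤ its deadline.
By profit: B(d2,86), A(d3,71), E(d2,68), G(d3,66), F(d3,54), D(d3,53), I(d3,42), H(d4,41), J(d4,40), C(d4,34)
B→slot 2; A→slot 3; E→slot 1; G skipped; F skipped; D skipped; I skipped; H→slot 4; J skipped; C skipped.
Profit = 68 + 86 + 71 + 41 = 266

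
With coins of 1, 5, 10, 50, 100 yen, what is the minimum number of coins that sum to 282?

8

282 = 2×100 + 1×50 + 3×10 + 2×1
Total coins = 2 + 1 + 3 + 2 = 8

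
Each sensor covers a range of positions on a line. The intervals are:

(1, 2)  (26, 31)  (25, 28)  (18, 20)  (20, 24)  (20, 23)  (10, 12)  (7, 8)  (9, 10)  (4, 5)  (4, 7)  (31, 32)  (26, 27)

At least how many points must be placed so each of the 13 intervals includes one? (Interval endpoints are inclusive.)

7

By right end: [1,2]  [4,5]  [4,7]  [7,8]  [9,10]  [10,12]  [18,20]  [20,23]  [20,24]  [26,27]  [25,28]  [26,31]  [31,32]
[1,2] uncovered → point at 2; [4,5] uncovered → point at 5; [7,8] uncovered → point at 8; [9,10] uncovered → point at 10; [18,20] uncovered → point at 20; [26,27] uncovered → point at 27; [31,32] uncovered → point at 32.
Points: 2, 5, 8, 10, 20, 27, 32 (7 total).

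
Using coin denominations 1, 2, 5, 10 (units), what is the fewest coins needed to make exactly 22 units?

3

Greedy: take as many of the largest coin as possible, then repeat with the remainder.
22 = 2×10 + 1×2
Total coins = 2 + 1 = 3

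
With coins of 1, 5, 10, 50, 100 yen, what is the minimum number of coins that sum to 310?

4

310 = 3×100 + 1×10
Total coins = 3 + 1 = 4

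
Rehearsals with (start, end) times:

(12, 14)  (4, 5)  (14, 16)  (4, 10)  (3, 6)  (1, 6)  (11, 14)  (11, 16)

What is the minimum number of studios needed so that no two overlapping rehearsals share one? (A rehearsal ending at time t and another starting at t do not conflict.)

4

The answer is the maximum number of intervals overlapping at any instant.
starts: [1, 3, 4, 4, 11, 11, 12, 14]
ends:   [5, 6, 6, 10, 14, 14, 16, 16]
s1→1 s3→2 s4→3 s4→4  — peak 4.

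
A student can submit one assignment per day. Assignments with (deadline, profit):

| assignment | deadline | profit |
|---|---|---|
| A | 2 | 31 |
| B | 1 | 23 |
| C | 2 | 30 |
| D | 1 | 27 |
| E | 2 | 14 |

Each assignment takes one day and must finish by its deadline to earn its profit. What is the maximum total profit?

By profit: A(d2,31), C(d2,30), D(d1,27), B(d1,23), E(d2,14)
A→slot 2; C→slot 1; D skipped; B skipped; E skipped.
Profit = 30 + 31 = 61

61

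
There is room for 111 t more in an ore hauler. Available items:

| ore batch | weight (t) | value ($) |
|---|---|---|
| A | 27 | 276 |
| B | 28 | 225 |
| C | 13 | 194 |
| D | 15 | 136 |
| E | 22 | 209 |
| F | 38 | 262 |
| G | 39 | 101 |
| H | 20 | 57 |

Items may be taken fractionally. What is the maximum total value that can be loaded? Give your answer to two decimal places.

Greedy by value/weight ratio, highest first.
Ratios (sorted): C 14.92, A 10.22, E 9.50, D 9.07, B 8.04, F 6.89, H 2.85, G 2.59
take C (13 @ 194); take A (27 @ 276); take E (22 @ 209); take D (15 @ 136); take B (28 @ 225); take 6/38 of F → 41.37. Capacity used 111/111.
Total value = 1081.37

1081.37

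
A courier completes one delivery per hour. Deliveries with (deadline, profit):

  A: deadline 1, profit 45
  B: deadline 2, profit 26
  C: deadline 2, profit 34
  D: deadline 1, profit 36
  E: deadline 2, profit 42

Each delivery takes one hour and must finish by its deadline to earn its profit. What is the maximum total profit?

By profit: A(d1,45), E(d2,42), D(d1,36), C(d2,34), B(d2,26)
A→slot 1; E→slot 2; D skipped; C skipped; B skipped.
Profit = 45 + 42 = 87

87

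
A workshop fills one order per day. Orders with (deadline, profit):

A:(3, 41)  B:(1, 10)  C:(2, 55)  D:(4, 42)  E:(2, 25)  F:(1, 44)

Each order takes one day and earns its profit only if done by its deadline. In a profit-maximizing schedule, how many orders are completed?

Take jobs in profit order; each goes to the latest open slot no later than its deadline.
By profit: C(d2,55), F(d1,44), D(d4,42), A(d3,41), E(d2,25), B(d1,10)
C→slot 2; F→slot 1; D→slot 4; A→slot 3; E skipped; B skipped.
4 of 6 scheduled.

4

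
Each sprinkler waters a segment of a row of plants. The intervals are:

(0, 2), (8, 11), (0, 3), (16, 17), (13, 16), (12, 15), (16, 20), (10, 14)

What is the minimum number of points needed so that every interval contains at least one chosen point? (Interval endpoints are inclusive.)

4

Process intervals by earliest right end; each time one isn't hit yet, stab at its right endpoint.
By right end: [0,2]  [0,3]  [8,11]  [10,14]  [12,15]  [13,16]  [16,17]  [16,20]
[0,2] uncovered → point at 2; [8,11] uncovered → point at 11; [12,15] uncovered → point at 15; [16,17] uncovered → point at 17.
Points: 2, 11, 15, 17 (4 total).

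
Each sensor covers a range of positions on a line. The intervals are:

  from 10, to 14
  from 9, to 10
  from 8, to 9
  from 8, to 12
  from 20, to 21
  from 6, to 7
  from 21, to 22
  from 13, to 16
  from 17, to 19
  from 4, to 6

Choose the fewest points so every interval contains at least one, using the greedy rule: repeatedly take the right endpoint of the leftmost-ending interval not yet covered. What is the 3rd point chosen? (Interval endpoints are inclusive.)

14

Sort by right endpoint; whenever an interval is uncovered, place a point at its right end.
Sorted: [4,6] [6,7] [8,9] [9,10] [8,12] [10,14] [13,16] [17,19] [20,21] [21,22]
{[4,6],[6,7]} hit by 6; {[8,9],[9,10],[8,12]} hit by 9; {[10,14],[13,16]} hit by 14; {[17,19]} hit by 19; {[20,21],[21,22]} hit by 21.
Points: 6, 9, 14, 19, 21 (5 total).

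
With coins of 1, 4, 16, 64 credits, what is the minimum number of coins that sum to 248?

8

Use the largest denomination that fits, subtract, and repeat.
248 − 3×64→56 − 3×16→8 − 2×4→0
Total coins = 3 + 3 + 2 = 8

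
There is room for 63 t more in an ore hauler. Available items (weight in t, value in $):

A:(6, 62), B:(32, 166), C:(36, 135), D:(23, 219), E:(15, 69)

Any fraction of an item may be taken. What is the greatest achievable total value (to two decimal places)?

456.20

Ratios (sorted): A 10.33, D 9.52, B 5.19, E 4.60, C 3.75
take A (6 @ 62); take D (23 @ 219); take B (32 @ 166); take 2/15 of E → 9.20. Capacity used 63/63.
Total value = 456.20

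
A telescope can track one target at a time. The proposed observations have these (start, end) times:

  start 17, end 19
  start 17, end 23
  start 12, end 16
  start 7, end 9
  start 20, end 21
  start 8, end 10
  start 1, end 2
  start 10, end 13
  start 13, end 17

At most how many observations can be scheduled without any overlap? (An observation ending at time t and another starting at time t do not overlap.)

6

Sorted by end: (1,2)  (7,9)  (8,10)  (10,13)  (12,16)  (13,17)  (17,19)  (20,21)  (17,23)
take (1,2); take (7,9); skip (8,10); take (10,13); take (13,17); take (17,19); take (20,21); skip (17,23).
Selected 6 observations.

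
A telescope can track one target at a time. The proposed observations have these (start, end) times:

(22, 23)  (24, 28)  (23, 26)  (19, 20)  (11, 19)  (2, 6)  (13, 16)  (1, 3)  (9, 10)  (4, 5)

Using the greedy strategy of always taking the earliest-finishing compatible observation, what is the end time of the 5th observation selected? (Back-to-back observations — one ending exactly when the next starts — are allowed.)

Order by finish time; keep every interval that doesn't clash with the previous kept one.
By end time: (1,3), (4,5), (2,6), (9,10), (13,16), (11,19), (19,20), (22,23), (23,26), (24,28).
Pick (1,3); next start ≥ 3 → (4,5); next start ≥ 5 → (9,10); next start ≥ 10 → (13,16); next start ≥ 16 → (19,20); next start ≥ 20 → (22,23); next start ≥ 23 → (23,26).
Selected: (1,3) (4,5) (9,10) (13,16) (19,20) (22,23) (23,26)

20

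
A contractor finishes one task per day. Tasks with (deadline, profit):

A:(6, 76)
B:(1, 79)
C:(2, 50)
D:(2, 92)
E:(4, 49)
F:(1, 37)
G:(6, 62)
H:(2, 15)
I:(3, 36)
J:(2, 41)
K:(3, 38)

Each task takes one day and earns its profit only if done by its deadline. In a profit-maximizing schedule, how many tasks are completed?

Sort by profit descending; place each in the latest free slot ≤ its deadline.
By profit: D(d2,92), B(d1,79), A(d6,76), G(d6,62), C(d2,50), E(d4,49), J(d2,41), K(d3,38), F(d1,37), I(d3,36), H(d2,15)
D→slot 2; B→slot 1; A→slot 6; G→slot 5; C skipped; E→slot 4; J skipped; K→slot 3; F skipped; I skipped; H skipped.
6 of 11 scheduled.

6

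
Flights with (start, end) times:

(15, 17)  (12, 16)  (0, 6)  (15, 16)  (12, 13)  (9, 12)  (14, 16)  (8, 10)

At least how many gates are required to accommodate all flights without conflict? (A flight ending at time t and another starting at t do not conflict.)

4

The answer is the maximum number of intervals overlapping at any instant.
Events (time:±→running): 0:+→1 6:-→0 8:+→1 9:+→2 10:-→1 12:-→0 12:+→1 12:+→2 13:-→1 14:+→2 15:+→3 15:+→4 … peak 4.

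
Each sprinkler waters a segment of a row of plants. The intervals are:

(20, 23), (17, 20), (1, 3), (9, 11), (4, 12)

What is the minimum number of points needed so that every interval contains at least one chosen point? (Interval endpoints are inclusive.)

By right end: [1,3]  [9,11]  [4,12]  [17,20]  [20,23]
[1,3] uncovered → point at 3; [9,11] uncovered → point at 11; [17,20] uncovered → point at 20.
Points: 3, 11, 20 (3 total).

3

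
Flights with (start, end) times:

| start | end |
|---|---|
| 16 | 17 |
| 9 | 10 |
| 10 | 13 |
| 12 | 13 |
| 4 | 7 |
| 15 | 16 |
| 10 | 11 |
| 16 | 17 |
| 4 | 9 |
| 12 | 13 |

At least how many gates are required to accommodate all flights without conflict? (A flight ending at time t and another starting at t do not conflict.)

3

Count concurrent intervals with a sweep; the peak is the room count.
Events (time:±→running): 4:+→1 4:+→2 7:-→1 9:-→0 9:+→1 10:-→0 10:+→1 10:+→2 11:-→1 12:+→2 12:+→3 … peak 3.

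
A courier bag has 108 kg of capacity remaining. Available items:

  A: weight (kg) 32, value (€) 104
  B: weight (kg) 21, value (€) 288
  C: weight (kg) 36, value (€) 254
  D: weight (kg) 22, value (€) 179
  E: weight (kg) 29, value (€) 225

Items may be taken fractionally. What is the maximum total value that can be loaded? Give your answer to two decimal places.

946.00

Order: B (288/21=13.71) > D (179/22=8.14) > E (225/29=7.76) > C (254/36=7.06) > A (104/32=3.25)
Fill: take B (21 @ 288) → take D (22 @ 179) → take E (29 @ 225) → take C (36 @ 254); 108/108 used.
Total value = 946.00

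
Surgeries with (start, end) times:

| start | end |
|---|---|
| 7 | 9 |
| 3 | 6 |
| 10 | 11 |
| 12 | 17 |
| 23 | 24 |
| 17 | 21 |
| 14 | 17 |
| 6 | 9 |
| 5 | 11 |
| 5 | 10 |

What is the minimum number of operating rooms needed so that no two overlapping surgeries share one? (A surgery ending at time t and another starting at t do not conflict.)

The answer is the maximum number of intervals overlapping at any instant.
Events (time:±→running): 3:+→1 5:+→2 5:+→3 6:-→2 6:+→3 7:+→4 … peak 4.

4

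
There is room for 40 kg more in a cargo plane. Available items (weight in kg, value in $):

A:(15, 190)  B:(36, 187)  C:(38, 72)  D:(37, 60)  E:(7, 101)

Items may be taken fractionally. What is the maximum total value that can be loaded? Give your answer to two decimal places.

384.50

Order: E (101/7=14.43) > A (190/15=12.67) > B (187/36=5.19) > C (72/38=1.89) > D (60/37=1.62)
Fill: take E (7 @ 101) → take A (15 @ 190) → take 18/36 of B → 93.50; 40/40 used.
Total value = 384.50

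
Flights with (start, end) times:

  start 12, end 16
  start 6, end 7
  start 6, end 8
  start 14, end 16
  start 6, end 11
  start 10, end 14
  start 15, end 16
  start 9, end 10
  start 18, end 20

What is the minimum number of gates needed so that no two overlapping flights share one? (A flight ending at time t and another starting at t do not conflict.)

3

The answer is the maximum number of intervals overlapping at any instant.
starts: [6, 6, 6, 9, 10, 12, 14, 15, 18]
ends:   [7, 8, 10, 11, 14, 16, 16, 16, 20]
s6→1 s6→2 s6→3  — peak 3.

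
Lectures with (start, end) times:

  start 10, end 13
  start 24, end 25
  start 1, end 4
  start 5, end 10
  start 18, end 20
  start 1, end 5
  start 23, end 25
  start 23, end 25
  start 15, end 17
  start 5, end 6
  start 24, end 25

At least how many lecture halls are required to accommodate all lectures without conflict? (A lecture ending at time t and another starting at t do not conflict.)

starts: [1, 1, 5, 5, 10, 15, 18, 23, 23, 24, 24]
ends:   [4, 5, 6, 10, 13, 17, 20, 25, 25, 25, 25]
s1→1 s1→2 e4→1 e5→0 s5→1 s5→2 e6→1 e10→0 s10→1 e13→0 s15→1 e17→0 s18→1 e20→0 s23→1 s23→2 s24→3 s24→4  — peak 4.

4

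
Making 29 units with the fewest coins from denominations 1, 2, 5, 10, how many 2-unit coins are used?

Greedy: take as many of the largest coin as possible, then repeat with the remainder.
29 − 2×10→9 − 1×5→4 − 2×2→0
Count of 2: 2

2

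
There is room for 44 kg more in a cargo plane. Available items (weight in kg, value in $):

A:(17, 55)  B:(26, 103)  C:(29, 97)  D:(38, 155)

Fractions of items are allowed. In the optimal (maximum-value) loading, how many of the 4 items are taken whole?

1

Order: D (155/38=4.08) > B (103/26=3.96) > C (97/29=3.34) > A (55/17=3.24)
Fill: take D (38 @ 155) → take 6/26 of B → 23.77; 44/44 used.
1 item(s) taken whole; one partial (take 6/26 of B).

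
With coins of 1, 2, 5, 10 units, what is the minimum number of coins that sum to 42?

Use the largest denomination that fits, subtract, and repeat.
42 = 4×10 + 1×2
Total coins = 4 + 1 = 5

5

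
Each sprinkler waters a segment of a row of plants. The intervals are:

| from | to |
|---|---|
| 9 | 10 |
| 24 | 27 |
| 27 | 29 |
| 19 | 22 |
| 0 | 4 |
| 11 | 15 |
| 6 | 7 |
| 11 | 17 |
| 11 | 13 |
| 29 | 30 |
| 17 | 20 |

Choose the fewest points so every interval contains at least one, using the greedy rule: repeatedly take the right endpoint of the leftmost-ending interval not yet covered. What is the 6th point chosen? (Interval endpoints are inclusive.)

27

By right end: [0,4]  [6,7]  [9,10]  [11,13]  [11,15]  [11,17]  [17,20]  [19,22]  [24,27]  [27,29]  [29,30]
[0,4] uncovered → point at 4; [6,7] uncovered → point at 7; [9,10] uncovered → point at 10; [11,13] uncovered → point at 13; [17,20] uncovered → point at 20; [24,27] uncovered → point at 27; [29,30] uncovered → point at 30.
Points: 4, 7, 10, 13, 20, 27, 30 (7 total).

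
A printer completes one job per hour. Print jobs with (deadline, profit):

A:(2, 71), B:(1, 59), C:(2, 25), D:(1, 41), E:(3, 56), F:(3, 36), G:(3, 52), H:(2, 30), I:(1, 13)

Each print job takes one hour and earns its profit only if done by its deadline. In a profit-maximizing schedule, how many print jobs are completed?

By profit: A(d2,71), B(d1,59), E(d3,56), G(d3,52), D(d1,41), F(d3,36), H(d2,30), C(d2,25), I(d1,13)
A→slot 2; B→slot 1; E→slot 3; G skipped; D skipped; F skipped; H skipped; C skipped; I skipped.
3 of 9 scheduled.

3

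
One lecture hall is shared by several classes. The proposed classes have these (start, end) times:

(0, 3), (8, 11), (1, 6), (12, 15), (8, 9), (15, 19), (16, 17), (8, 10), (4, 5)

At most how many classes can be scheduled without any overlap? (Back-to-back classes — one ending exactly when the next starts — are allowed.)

Sorted by end: (0,3)  (4,5)  (1,6)  (8,9)  (8,10)  (8,11)  (12,15)  (16,17)  (15,19)
take (0,3); take (4,5); take (8,9); skip (8,11); take (12,15); take (16,17).
Selected 5 classes.

5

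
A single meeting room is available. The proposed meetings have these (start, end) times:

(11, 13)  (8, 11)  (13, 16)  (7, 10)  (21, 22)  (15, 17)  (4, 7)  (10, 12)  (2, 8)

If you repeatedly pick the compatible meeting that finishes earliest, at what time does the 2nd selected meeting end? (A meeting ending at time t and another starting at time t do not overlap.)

10

Sorted by end: (4,7)  (2,8)  (7,10)  (8,11)  (10,12)  (11,13)  (13,16)  (15,17)  (21,22)
take (4,7); take (7,10); skip (8,11); take (10,12); take (13,16); skip (15,17); take (21,22).
Selected: (4,7) (7,10) (10,12) (13,16) (21,22)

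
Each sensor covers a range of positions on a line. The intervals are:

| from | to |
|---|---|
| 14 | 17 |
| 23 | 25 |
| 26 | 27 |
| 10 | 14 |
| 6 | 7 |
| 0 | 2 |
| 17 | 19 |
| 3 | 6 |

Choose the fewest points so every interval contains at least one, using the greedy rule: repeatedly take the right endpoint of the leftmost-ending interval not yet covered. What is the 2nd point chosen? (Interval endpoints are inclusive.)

6

Process intervals by earliest right end; each time one isn't hit yet, stab at its right endpoint.
By right end: [0,2]  [3,6]  [6,7]  [10,14]  [14,17]  [17,19]  [23,25]  [26,27]
[0,2] uncovered → point at 2; [3,6] uncovered → point at 6; [10,14] uncovered → point at 14; [17,19] uncovered → point at 19; [23,25] uncovered → point at 25; [26,27] uncovered → point at 27.
Points: 2, 6, 14, 19, 25, 27 (6 total).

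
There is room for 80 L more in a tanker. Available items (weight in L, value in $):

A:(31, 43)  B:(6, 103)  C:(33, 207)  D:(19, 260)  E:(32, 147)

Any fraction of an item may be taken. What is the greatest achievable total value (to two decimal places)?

Sort by value per unit weight and fill in that order.
Order: B (103/6=17.17) > D (260/19=13.68) > C (207/33=6.27) > E (147/32=4.59) > A (43/31=1.39)
Fill: take B (6 @ 103) → take D (19 @ 260) → take C (33 @ 207) → take 22/32 of E → 101.06; 80/80 used.
Total value = 671.06

671.06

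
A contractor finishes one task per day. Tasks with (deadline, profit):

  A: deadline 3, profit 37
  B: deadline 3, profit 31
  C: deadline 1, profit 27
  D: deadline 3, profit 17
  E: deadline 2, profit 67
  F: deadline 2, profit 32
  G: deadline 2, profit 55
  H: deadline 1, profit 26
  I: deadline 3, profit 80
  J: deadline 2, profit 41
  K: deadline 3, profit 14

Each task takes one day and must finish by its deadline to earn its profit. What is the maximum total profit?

Sort by profit descending; place each in the latest free slot ≤ its deadline.
By profit: I(d3,80), E(d2,67), G(d2,55), J(d2,41), A(d3,37), F(d2,32), B(d3,31), C(d1,27), H(d1,26), D(d3,17), K(d3,14)
I→slot 3; E→slot 2; G→slot 1; J skipped; A skipped; F skipped; B skipped; C skipped; H skipped; D skipped; K skipped.
Profit = 55 + 67 + 80 = 202

202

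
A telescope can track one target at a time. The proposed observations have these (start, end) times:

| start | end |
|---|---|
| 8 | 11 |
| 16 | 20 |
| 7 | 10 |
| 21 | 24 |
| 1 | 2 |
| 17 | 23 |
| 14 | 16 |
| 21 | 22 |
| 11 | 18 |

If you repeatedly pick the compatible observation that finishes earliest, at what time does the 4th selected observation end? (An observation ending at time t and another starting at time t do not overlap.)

20

Order by finish time; keep every interval that doesn't clash with the previous kept one.
By end time: (1,2), (7,10), (8,11), (14,16), (11,18), (16,20), (21,22), (17,23), (21,24).
Pick (1,2); next start ≥ 2 → (7,10); next start ≥ 10 → (14,16); next start ≥ 16 → (16,20); next start ≥ 20 → (21,22).
Selected: (1,2) (7,10) (14,16) (16,20) (21,22)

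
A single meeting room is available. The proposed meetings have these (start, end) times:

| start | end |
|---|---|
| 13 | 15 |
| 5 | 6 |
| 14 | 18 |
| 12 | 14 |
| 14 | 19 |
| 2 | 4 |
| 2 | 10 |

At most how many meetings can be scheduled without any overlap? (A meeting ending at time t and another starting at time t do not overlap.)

Sorted by end: (2,4)  (5,6)  (2,10)  (12,14)  (13,15)  (14,18)  (14,19)
take (2,4); take (5,6); take (12,14); take (14,18).
Selected 4 meetings.

4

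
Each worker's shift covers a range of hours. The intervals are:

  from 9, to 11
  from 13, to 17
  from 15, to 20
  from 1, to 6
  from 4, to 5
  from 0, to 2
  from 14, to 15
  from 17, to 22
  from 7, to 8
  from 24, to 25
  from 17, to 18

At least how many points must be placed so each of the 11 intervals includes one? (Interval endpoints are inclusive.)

Sort by right endpoint; whenever an interval is uncovered, place a point at its right end.
By right end: [0,2]  [4,5]  [1,6]  [7,8]  [9,11]  [14,15]  [13,17]  [17,18]  [15,20]  [17,22]  [24,25]
[0,2] uncovered → point at 2; [4,5] uncovered → point at 5; [7,8] uncovered → point at 8; [9,11] uncovered → point at 11; [14,15] uncovered → point at 15; [17,18] uncovered → point at 18; [24,25] uncovered → point at 25.
Points: 2, 5, 8, 11, 15, 18, 25 (7 total).

7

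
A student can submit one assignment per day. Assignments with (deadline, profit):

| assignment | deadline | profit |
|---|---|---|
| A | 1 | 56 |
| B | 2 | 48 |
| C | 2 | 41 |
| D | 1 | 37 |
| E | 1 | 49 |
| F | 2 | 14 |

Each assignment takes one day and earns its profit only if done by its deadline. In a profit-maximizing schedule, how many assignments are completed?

2

Take jobs in profit order; each goes to the latest open slot no later than its deadline.
By profit: A(d1,56), E(d1,49), B(d2,48), C(d2,41), D(d1,37), F(d2,14)
A→slot 1; E skipped; B→slot 2; C skipped; D skipped; F skipped.
2 of 6 scheduled.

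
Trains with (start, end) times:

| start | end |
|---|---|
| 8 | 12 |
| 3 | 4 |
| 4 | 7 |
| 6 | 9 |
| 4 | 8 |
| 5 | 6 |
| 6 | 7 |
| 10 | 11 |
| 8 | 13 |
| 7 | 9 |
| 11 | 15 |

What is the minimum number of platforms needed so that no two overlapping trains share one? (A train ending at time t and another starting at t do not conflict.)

starts: [3, 4, 4, 5, 6, 6, 7, 8, 8, 10, 11]
ends:   [4, 6, 7, 7, 8, 9, 9, 11, 12, 13, 15]
s3→1 e4→0 s4→1 s4→2 s5→3 e6→2 s6→3 s6→4  — peak 4.

4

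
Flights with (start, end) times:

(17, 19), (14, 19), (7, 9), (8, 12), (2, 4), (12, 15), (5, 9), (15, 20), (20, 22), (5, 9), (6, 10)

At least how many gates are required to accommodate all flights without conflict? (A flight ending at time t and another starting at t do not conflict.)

Count concurrent intervals with a sweep; the peak is the room count.
Events (time:±→running): 2:+→1 4:-→0 5:+→1 5:+→2 6:+→3 7:+→4 8:+→5 … peak 5.

5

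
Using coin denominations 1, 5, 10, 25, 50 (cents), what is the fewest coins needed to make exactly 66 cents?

4

Use the largest denomination that fits, subtract, and repeat.
66 − 1×50→16 − 1×10→6 − 1×5→1 − 1×1→0
Total coins = 1 + 1 + 1 + 1 = 4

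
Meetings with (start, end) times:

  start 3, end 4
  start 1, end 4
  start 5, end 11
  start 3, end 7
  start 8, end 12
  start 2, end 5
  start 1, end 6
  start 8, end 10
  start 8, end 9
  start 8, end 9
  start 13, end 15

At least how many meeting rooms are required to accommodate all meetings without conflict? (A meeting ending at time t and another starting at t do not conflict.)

Events (time:±→running): 1:+→1 1:+→2 2:+→3 3:+→4 3:+→5 … peak 5.

5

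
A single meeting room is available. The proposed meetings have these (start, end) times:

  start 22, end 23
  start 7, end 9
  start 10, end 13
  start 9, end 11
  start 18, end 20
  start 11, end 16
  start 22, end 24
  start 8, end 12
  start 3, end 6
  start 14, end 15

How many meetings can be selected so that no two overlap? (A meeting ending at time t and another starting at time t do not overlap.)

6

By end time: (3,6), (7,9), (9,11), (8,12), (10,13), (14,15), (11,16), (18,20), (22,23), (22,24).
Pick (3,6); next start ≥ 6 → (7,9); next start ≥ 9 → (9,11); next start ≥ 11 → (14,15); next start ≥ 15 → (18,20); next start ≥ 20 → (22,23).
Selected 6 meetings.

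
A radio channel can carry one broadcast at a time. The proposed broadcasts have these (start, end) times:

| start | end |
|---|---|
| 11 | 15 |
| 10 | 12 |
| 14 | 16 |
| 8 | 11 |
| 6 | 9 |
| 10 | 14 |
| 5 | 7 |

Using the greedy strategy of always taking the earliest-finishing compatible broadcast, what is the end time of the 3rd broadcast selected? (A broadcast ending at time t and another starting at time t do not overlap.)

Sorted by end: (5,7)  (6,9)  (8,11)  (10,12)  (10,14)  (11,15)  (14,16)
take (5,7); skip (6,9); take (8,11); skip (10,12); skip (10,14); take (11,15); skip (14,16).
Selected: (5,7) (8,11) (11,15)

15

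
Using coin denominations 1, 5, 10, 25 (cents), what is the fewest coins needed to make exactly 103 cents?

7

103 − 4×25→3 − 3×1→0
Total coins = 4 + 3 = 7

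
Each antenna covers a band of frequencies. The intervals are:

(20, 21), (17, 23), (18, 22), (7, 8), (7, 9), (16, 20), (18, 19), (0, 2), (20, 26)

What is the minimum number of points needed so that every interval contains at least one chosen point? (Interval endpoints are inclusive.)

By right end: [0,2]  [7,8]  [7,9]  [18,19]  [16,20]  [20,21]  [18,22]  [17,23]  [20,26]
[0,2] uncovered → point at 2; [7,8] uncovered → point at 8; [18,19] uncovered → point at 19; [20,21] uncovered → point at 21.
Points: 2, 8, 19, 21 (4 total).

4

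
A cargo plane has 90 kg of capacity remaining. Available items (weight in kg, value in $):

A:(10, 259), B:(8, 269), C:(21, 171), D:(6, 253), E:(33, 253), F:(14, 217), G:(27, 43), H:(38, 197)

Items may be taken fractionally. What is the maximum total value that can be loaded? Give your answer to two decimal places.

Greedy by value/weight ratio, highest first.
Order: D (253/6=42.17) > B (269/8=33.62) > A (259/10=25.90) > F (217/14=15.50) > C (171/21=8.14) > E (253/33=7.67) > H (197/38=5.18) > G (43/27=1.59)
Fill: take D (6 @ 253) → take B (8 @ 269) → take A (10 @ 259) → take F (14 @ 217) → take C (21 @ 171) → take 31/33 of E → 237.67; 90/90 used.
Total value = 1406.67

1406.67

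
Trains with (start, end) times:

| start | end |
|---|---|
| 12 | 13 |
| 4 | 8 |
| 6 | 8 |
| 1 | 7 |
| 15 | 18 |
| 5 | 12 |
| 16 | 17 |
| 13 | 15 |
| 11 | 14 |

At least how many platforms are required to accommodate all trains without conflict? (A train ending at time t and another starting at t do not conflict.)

The answer is the maximum number of intervals overlapping at any instant.
Events (time:±→running): 1:+→1 4:+→2 5:+→3 6:+→4 … peak 4.

4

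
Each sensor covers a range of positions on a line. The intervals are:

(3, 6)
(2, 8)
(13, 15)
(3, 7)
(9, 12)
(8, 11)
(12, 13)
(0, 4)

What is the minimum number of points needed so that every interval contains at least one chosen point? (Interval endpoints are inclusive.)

Sort by right endpoint; whenever an interval is uncovered, place a point at its right end.
Sorted: [0,4] [3,6] [3,7] [2,8] [8,11] [9,12] [12,13] [13,15]
{[0,4],[3,6],[3,7],[2,8]} hit by 4; {[8,11],[9,12]} hit by 11; {[12,13],[13,15]} hit by 13.
Points: 4, 11, 13 (3 total).

3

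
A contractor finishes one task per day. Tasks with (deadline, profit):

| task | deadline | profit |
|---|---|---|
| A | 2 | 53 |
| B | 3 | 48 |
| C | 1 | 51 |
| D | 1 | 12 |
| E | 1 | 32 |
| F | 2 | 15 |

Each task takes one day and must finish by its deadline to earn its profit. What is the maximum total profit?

Profit order: A=53 C=51 B=48 E=32 F=15 D=12
Assign: A→slot 2, C→slot 1, B→slot 3, E skipped, F skipped, D skipped.
Slots: [1:C] [2:A] [3:B]
Profit = 51 + 53 + 48 = 152

152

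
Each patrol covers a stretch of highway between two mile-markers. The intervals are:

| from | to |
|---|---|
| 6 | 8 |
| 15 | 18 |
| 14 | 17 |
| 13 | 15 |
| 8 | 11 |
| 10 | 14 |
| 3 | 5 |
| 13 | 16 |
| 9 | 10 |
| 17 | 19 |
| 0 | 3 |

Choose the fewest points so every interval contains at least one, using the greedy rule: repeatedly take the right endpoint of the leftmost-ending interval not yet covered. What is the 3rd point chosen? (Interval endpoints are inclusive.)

Sort by right endpoint; whenever an interval is uncovered, place a point at its right end.
By right end: [0,3]  [3,5]  [6,8]  [9,10]  [8,11]  [10,14]  [13,15]  [13,16]  [14,17]  [15,18]  [17,19]
[0,3] uncovered → point at 3; [6,8] uncovered → point at 8; [9,10] uncovered → point at 10; [13,15] uncovered → point at 15; [17,19] uncovered → point at 19.
Points: 3, 8, 10, 15, 19 (5 total).

10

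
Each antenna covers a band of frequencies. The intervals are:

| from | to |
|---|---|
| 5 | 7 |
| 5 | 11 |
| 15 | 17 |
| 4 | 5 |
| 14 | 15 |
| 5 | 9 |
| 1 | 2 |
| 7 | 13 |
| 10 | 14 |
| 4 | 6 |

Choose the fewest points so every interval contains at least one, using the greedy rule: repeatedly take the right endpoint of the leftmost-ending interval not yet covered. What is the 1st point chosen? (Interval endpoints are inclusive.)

2

Process intervals by earliest right end; each time one isn't hit yet, stab at its right endpoint.
By right end: [1,2]  [4,5]  [4,6]  [5,7]  [5,9]  [5,11]  [7,13]  [10,14]  [14,15]  [15,17]
[1,2] uncovered → point at 2; [4,5] uncovered → point at 5; [7,13] uncovered → point at 13; [14,15] uncovered → point at 15.
Points: 2, 5, 13, 15 (4 total).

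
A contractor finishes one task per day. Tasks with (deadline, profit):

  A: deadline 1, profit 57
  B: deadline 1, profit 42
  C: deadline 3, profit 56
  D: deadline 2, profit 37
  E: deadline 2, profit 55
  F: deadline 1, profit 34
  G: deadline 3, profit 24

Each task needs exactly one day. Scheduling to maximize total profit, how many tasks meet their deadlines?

3

Profit order: A=57 C=56 E=55 B=42 D=37 F=34 G=24
Assign: A→slot 1, C→slot 3, E→slot 2, B skipped, D skipped, F skipped, G skipped.
Slots: [1:A] [2:E] [3:C]
3 of 7 scheduled.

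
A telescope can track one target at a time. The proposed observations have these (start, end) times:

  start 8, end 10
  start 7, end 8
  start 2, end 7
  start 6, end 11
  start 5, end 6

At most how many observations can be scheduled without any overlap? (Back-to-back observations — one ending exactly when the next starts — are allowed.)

3

Order by finish time; keep every interval that doesn't clash with the previous kept one.
By end time: (5,6), (2,7), (7,8), (8,10), (6,11).
Pick (5,6); next start ≥ 6 → (7,8); next start ≥ 8 → (8,10).
Selected 3 observations.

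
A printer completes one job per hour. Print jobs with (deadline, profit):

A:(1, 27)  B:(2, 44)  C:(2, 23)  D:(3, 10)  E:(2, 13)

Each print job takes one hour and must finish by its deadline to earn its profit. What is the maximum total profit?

81

Take jobs in profit order; each goes to the latest open slot no later than its deadline.
By profit: B(d2,44), A(d1,27), C(d2,23), E(d2,13), D(d3,10)
B→slot 2; A→slot 1; C skipped; E skipped; D→slot 3.
Profit = 27 + 44 + 10 = 81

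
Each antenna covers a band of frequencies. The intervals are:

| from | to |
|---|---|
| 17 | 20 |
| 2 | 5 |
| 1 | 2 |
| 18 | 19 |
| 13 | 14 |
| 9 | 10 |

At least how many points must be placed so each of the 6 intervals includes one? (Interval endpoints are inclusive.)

Sorted: [1,2] [2,5] [9,10] [13,14] [18,19] [17,20]
{[1,2],[2,5]} hit by 2; {[9,10]} hit by 10; {[13,14]} hit by 14; {[18,19],[17,20]} hit by 19.
Points: 2, 10, 14, 19 (4 total).

4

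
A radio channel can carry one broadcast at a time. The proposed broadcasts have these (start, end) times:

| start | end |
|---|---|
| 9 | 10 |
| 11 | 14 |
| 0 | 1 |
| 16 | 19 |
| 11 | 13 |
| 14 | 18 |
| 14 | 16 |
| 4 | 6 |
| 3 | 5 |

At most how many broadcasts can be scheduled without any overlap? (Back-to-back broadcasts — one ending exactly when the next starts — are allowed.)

Greedy by earliest finish: after sorting by end time, pick each interval compatible with the last pick.
By end time: (0,1), (3,5), (4,6), (9,10), (11,13), (11,14), (14,16), (14,18), (16,19).
Pick (0,1); next start ≥ 1 → (3,5); next start ≥ 5 → (9,10); next start ≥ 10 → (11,13); next start ≥ 13 → (14,16); next start ≥ 16 → (16,19).
Selected 6 broadcasts.

6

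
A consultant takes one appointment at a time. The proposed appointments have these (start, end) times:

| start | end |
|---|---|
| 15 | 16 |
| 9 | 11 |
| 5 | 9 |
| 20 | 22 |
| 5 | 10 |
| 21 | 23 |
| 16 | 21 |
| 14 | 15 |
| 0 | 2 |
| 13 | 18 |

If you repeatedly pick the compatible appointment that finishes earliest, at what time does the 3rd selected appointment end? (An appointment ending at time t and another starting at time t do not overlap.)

11

By end time: (0,2), (5,9), (5,10), (9,11), (14,15), (15,16), (13,18), (16,21), (20,22), (21,23).
Pick (0,2); next start ≥ 2 → (5,9); next start ≥ 9 → (9,11); next start ≥ 11 → (14,15); next start ≥ 15 → (15,16); next start ≥ 16 → (16,21); next start ≥ 21 → (21,23).
Selected: (0,2) (5,9) (9,11) (14,15) (15,16) (16,21) (21,23)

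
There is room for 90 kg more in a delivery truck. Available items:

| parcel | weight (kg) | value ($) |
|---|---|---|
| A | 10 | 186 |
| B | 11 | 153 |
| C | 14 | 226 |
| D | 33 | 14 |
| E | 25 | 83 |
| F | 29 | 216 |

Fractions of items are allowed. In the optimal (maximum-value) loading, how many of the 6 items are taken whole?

Ratios (sorted): A 18.60, C 16.14, B 13.91, F 7.45, E 3.32, D 0.42
take A (10 @ 186); take C (14 @ 226); take B (11 @ 153); take F (29 @ 216); take E (25 @ 83); take 1/33 of D → 0.42. Capacity used 90/90.
5 item(s) taken whole; one partial (take 1/33 of D).

5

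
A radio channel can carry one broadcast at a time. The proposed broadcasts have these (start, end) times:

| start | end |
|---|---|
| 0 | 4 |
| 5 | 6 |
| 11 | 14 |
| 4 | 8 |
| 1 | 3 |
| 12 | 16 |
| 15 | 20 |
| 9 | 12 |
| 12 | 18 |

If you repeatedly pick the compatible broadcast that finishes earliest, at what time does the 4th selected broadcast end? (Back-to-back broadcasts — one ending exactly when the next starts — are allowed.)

Sort by end time and greedily take each interval whose start is ≥ the last chosen end.
Sorted by end: (1,3)  (0,4)  (5,6)  (4,8)  (9,12)  (11,14)  (12,16)  (12,18)  (15,20)
take (1,3); take (5,6); skip (4,8); take (9,12); take (12,16).
Selected: (1,3) (5,6) (9,12) (12,16)

16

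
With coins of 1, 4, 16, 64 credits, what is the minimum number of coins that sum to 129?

3

129 − 2×64→1 − 1×1→0
Total coins = 2 + 1 = 3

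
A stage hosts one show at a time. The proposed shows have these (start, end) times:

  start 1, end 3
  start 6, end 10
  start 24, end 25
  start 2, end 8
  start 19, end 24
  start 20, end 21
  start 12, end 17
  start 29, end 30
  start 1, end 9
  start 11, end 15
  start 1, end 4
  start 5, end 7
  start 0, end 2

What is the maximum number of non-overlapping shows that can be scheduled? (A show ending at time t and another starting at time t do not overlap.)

6

By end time: (0,2), (1,3), (1,4), (5,7), (2,8), (1,9), (6,10), (11,15), (12,17), (20,21), (19,24), (24,25), (29,30).
Pick (0,2); next start ≥ 2 → (5,7); next start ≥ 7 → (11,15); next start ≥ 15 → (20,21); next start ≥ 21 → (24,25); next start ≥ 25 → (29,30).
Selected 6 shows.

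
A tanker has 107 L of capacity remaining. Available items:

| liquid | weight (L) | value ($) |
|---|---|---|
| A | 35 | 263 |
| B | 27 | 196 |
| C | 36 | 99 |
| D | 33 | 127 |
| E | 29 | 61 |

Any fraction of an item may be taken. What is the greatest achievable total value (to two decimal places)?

619.00

Order: A (263/35=7.51) > B (196/27=7.26) > D (127/33=3.85) > C (99/36=2.75) > E (61/29=2.10)
Fill: take A (35 @ 263) → take B (27 @ 196) → take D (33 @ 127) → take 12/36 of C → 33.00; 107/107 used.
Total value = 619.00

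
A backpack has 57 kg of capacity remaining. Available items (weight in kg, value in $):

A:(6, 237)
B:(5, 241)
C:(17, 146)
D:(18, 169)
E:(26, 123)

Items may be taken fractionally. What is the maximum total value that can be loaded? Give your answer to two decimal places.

Sort by value per unit weight and fill in that order.
Ratios (sorted): B 48.20, A 39.50, D 9.39, C 8.59, E 4.73
take B (5 @ 241); take A (6 @ 237); take D (18 @ 169); take C (17 @ 146); take 11/26 of E → 52.04. Capacity used 57/57.
Total value = 845.04

845.04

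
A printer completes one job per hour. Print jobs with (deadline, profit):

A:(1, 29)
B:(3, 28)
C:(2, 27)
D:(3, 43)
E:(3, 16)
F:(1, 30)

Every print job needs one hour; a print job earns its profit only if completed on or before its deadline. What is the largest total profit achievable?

Take jobs in profit order; each goes to the latest open slot no later than its deadline.
By profit: D(d3,43), F(d1,30), A(d1,29), B(d3,28), C(d2,27), E(d3,16)
D→slot 3; F→slot 1; A skipped; B→slot 2; C skipped; E skipped.
Profit = 30 + 28 + 43 = 101

101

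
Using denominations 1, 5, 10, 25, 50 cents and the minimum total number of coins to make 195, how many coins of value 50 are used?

195 = 3×50 + 1×25 + 2×10
Count of 50: 3

3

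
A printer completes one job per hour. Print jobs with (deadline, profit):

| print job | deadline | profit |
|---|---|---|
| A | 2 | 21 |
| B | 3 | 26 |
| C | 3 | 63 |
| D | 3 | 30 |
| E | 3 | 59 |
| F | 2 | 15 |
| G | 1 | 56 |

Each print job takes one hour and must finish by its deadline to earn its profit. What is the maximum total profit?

178

Profit order: C=63 E=59 G=56 D=30 B=26 A=21 F=15
Assign: C→slot 3, E→slot 2, G→slot 1, D skipped, B skipped, A skipped, F skipped.
Slots: [1:G] [2:E] [3:C]
Profit = 56 + 59 + 63 = 178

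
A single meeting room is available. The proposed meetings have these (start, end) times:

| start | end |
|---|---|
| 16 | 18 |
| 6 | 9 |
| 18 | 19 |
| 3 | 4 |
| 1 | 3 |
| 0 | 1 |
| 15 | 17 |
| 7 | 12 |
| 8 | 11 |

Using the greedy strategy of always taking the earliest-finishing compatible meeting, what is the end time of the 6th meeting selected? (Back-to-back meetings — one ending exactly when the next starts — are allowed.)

19

Order by finish time; keep every interval that doesn't clash with the previous kept one.
Sorted by end: (0,1)  (1,3)  (3,4)  (6,9)  (8,11)  (7,12)  (15,17)  (16,18)  (18,19)
take (0,1); take (1,3); take (3,4); take (6,9); take (15,17); take (18,19).
Selected: (0,1) (1,3) (3,4) (6,9) (15,17) (18,19)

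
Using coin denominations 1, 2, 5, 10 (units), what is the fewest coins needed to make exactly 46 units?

46 = 4×10 + 1×5 + 1×1
Total coins = 4 + 1 + 1 = 6

6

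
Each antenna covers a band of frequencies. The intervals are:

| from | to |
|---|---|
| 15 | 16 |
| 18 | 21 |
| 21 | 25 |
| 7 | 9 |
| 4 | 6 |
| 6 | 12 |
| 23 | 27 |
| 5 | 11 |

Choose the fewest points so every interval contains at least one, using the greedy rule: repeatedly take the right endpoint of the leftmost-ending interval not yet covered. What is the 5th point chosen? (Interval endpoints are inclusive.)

27

Sorted: [4,6] [7,9] [5,11] [6,12] [15,16] [18,21] [21,25] [23,27]
{[4,6]} hit by 6; {[7,9],[5,11],[6,12]} hit by 9; {[15,16]} hit by 16; {[18,21],[21,25]} hit by 21; {[23,27]} hit by 27.
Points: 6, 9, 16, 21, 27 (5 total).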